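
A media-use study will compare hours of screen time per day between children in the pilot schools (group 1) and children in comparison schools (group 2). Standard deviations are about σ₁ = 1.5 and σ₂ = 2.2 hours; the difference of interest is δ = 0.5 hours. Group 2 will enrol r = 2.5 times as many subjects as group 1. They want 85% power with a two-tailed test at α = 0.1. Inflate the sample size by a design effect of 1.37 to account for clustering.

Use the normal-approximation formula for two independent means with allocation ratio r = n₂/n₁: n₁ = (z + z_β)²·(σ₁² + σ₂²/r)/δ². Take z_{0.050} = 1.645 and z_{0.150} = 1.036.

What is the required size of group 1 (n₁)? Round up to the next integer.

n₁ = 165

n₁ = (z_{α/2} + z_β)² · (σ₁² + σ₂²/r) / δ²
   = (1.645 + 1.036)² · (1.5² + 2.2²/2.5) / 0.5²
   = 7.1878 · (2.25 + 1.936) / 0.25
   = 7.1878 · 4.186 / 0.25
   = 120.35
Design effect: 1.37 × 120.35 = 164.88.
Round up → n₁ = 165; n₂ = r·n₁ = 2.5 × 165 = 413.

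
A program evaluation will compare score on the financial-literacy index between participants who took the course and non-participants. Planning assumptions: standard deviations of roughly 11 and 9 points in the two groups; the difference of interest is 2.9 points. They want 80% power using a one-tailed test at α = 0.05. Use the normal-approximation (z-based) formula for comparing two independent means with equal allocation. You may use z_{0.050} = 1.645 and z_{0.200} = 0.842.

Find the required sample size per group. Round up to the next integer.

n = 149 per group

n = (z_α + z_β)² · (σ₁² + σ₂²) / δ²
  = (1.645 + 0.842)² · (11² + 9² = 202) / 2.9²
  = 6.1852 · 202 / 8.41
  = 148.56
Round up → n = 149 per group.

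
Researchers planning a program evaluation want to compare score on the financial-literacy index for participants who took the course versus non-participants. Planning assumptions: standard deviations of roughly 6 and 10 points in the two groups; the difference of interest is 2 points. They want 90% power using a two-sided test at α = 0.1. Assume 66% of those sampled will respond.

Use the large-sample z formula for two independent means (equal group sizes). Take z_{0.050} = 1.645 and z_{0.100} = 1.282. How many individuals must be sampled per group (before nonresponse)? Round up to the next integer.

n = (z_{α/2} + z_β)² · (σ₁² + σ₂²) / δ²
  = (1.645 + 1.282)² · (6² + 10² = 136) / 2²
  = 8.5673 · 136 / 4
  = 291.29
Adjust for 66% response: 291.29 / 0.66 = 441.35.
Round up → n = 442 per group.

n = 442 per group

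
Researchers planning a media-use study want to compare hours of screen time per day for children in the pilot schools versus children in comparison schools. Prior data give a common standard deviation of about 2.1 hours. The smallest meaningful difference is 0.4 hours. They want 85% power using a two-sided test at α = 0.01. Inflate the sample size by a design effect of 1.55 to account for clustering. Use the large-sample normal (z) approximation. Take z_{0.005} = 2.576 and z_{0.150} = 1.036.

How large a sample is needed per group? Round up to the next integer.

n = 1115 per group

n = (z_{α/2} + z_β)² · (σ₁² + σ₂²) / δ²
  = (2.576 + 1.036)² · (2·2.1² = 8.82) / 0.4²
  = 13.0465 · 8.82 / 0.16
  = 719.19
Design effect: 1.55 × 719.19 = 1114.75.
Round up → n = 1115 per group.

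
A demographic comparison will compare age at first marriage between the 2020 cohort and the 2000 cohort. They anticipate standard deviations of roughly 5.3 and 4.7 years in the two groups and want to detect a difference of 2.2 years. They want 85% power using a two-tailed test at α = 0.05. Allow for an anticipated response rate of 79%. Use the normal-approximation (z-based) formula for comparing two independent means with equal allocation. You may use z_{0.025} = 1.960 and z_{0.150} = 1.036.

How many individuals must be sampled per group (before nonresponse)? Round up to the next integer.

n = (z_{α/2} + z_β)² · (σ₁² + σ₂²) / δ²
  = (1.960 + 1.036)² · (5.3² + 4.7² = 50.18) / 2.2²
  = 8.9760 · 50.18 / 4.84
  = 93.06
Adjust for 79% response: 93.06 / 0.79 = 117.80.
Round up → n = 118 per group.

n = 118 per group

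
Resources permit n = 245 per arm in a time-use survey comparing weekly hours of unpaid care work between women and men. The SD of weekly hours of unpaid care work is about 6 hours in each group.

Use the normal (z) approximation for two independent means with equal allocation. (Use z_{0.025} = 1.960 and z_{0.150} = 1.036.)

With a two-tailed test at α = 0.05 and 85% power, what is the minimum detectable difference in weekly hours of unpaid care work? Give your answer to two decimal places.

Minimum detectable difference ≈ 1.62 hours

δ = (z_{α/2} + z_β) · √((σ₁²+σ₂²)/n)
  = (1.960 + 1.036) · √(72/245)
  = 2.996 · √0.29388
  = 2.996 · 0.5421
  = 1.6241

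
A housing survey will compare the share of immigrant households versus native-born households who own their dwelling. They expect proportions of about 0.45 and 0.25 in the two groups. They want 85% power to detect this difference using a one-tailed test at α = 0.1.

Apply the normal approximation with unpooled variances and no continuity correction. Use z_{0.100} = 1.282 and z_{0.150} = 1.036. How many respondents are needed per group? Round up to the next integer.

n = 59 per group

n = (z_α + z_β)² · [p₁(1−p₁) + p₂(1−p₂)] / (p₁ − p₂)²
  = (1.282 + 1.036)² · (0.45·0.55 + 0.25·0.75) / (0.20)²
  = (2.318)² · (0.2475 + 0.1875) / 0.0400
  = 5.3731 · 0.4350 / 0.0400
  = 58.43
Round up → n = 59 per group.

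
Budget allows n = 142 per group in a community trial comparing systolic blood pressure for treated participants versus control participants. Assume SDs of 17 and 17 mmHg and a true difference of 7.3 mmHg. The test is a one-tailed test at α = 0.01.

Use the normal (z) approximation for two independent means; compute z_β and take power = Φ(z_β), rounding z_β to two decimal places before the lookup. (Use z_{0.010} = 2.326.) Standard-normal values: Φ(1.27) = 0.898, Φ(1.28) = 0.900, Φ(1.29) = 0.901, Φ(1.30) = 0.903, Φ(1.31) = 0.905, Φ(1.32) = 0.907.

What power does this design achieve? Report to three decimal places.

Power ≈ 0.901

z_β = δ·√(n/(σ₁²+σ₂²)) − z_α
    = 7.3 · √(142/578) − 2.326
    = 7.3 · 0.49566 − 2.326
    = 3.6183 − 2.326 = 1.2923 → 1.29
Power = Φ(1.29) = 0.901.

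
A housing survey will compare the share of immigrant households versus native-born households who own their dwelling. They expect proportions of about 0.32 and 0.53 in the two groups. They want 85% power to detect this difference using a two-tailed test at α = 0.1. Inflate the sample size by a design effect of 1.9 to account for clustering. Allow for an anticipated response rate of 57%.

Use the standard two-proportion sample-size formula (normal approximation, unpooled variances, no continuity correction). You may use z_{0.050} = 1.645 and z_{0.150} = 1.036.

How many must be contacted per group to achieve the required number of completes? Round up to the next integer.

n = 254 per group

n = (z_{α/2} + z_β)² · [p₁(1−p₁) + p₂(1−p₂)] / (p₁ − p₂)²
  = (1.645 + 1.036)² · (0.32·0.68 + 0.53·0.47) / (-0.21)²
  = (2.681)² · (0.2176 + 0.2491) / 0.0441
  = 7.1878 · 0.4667 / 0.0441
  = 76.07
Design effect: 1.9 × 76.07 = 144.53.
Adjust for 57% response: 144.53 / 0.57 = 253.55.
Round up → n = 254 per group.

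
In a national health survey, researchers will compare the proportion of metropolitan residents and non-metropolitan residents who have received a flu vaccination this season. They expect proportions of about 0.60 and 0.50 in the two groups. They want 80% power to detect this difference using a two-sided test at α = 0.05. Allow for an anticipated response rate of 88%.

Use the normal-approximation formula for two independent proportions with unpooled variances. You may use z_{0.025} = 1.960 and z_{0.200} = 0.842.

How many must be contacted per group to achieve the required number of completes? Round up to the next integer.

n = 438 per group

n = (z_{α/2} + z_β)² · [p₁(1−p₁) + p₂(1−p₂)] / (p₁ − p₂)²
  = (1.960 + 0.842)² · (0.60·0.40 + 0.50·0.50) / (0.10)²
  = (2.802)² · (0.2400 + 0.2500) / 0.0100
  = 7.8512 · 0.4900 / 0.0100
  = 384.71
Adjust for 88% response: 384.71 / 0.88 = 437.17.
Round up → n = 438 per group.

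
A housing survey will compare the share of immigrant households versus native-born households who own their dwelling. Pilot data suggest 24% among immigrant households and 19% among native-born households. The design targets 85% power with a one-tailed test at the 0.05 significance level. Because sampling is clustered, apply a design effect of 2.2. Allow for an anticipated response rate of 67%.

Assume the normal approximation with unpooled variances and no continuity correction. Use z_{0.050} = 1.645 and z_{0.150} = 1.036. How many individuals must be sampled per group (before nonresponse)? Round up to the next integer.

n = 3175 per group

n = (z_α + z_β)² · [p₁(1−p₁) + p₂(1−p₂)] / (p₁ − p₂)²
  = (1.645 + 1.036)² · (0.24·0.76 + 0.19·0.81) / (0.05)²
  = (2.681)² · (0.1824 + 0.1539) / 0.0025
  = 7.1878 · 0.3363 / 0.0025
  = 966.90
Design effect: 2.2 × 966.90 = 2127.17.
Adjust for 67% response: 2127.17 / 0.67 = 3174.89.
Round up → n = 3175 per group.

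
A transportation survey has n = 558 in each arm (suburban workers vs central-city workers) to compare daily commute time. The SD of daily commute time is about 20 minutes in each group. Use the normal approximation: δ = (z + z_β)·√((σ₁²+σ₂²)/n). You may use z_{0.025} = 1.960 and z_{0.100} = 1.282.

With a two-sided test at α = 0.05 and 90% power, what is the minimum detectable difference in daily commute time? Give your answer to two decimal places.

δ = (z_{α/2} + z_β) · √((σ₁²+σ₂²)/n)
  = (1.960 + 1.282) · √(800/558)
  = 3.242 · √1.4337
  = 3.242 · 1.1974
  = 3.8819

Minimum detectable difference ≈ 3.88 minutes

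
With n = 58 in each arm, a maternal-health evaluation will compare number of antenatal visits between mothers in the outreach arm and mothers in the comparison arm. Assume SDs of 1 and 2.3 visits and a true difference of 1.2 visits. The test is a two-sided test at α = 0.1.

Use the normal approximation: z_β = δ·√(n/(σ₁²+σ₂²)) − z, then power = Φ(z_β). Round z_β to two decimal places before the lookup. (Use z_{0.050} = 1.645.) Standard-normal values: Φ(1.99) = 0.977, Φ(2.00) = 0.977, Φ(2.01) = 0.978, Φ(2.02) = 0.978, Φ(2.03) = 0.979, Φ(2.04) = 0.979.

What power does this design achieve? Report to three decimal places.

Power ≈ 0.977

z_β = δ·√(n/(σ₁²+σ₂²)) − z_{α/2}
    = 1.2 · √(58/6.29) − 1.645
    = 1.2 · 3.03661 − 1.645
    = 3.6439 − 1.645 = 1.9989 → 2.00
Power = Φ(2.00) = 0.977.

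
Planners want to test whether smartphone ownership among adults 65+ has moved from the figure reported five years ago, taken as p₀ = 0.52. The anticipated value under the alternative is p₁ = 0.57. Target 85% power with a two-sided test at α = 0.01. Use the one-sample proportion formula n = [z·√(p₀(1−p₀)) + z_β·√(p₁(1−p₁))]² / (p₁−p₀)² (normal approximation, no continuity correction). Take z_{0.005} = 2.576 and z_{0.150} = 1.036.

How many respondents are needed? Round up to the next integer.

n = 1296

n = [z_{α/2}·√(p₀q₀) + z_β·√(p₁q₁)]² / (p₁ − p₀)²
  = [2.576·√(0.52·0.48) + 1.036·√(0.57·0.43)]² / (0.05)²
  = [2.576·0.4996 + 1.036·0.4951]² / 0.0025
  = [1.7999]² / 0.0025
  = 1295.81
Round up → n = 1296.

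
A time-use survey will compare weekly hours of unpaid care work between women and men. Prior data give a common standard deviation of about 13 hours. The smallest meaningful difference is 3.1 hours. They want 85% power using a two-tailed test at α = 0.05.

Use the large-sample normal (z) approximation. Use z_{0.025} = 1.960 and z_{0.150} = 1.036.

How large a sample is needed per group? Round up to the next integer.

n = 316 per group

n = (z_{α/2} + z_β)² · (σ₁² + σ₂²) / δ²
  = (1.960 + 1.036)² · (2·13² = 338) / 3.1²
  = 8.9760 · 338 / 9.61
  = 315.70
Round up → n = 316 per group.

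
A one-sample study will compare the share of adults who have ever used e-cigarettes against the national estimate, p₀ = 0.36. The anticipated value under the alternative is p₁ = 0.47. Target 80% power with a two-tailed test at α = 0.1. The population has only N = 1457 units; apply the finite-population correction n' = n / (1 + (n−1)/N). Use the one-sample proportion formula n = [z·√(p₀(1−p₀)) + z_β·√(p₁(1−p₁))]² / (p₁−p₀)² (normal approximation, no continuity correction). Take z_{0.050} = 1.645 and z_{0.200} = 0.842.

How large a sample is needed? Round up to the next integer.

n = 112

n = [z_{α/2}·√(p₀q₀) + z_β·√(p₁q₁)]² / (p₁ − p₀)²
  = [1.645·√(0.36·0.64) + 0.842·√(0.47·0.53)]² / (0.11)²
  = [1.645·0.4800 + 0.842·0.4991]² / 0.0121
  = [1.2098]² / 0.0121
  = 120.97
Finite-population correction (N = 1457): 120.97 / (1 + (120.97 − 1)/1457) = 111.77.
Round up → n = 112.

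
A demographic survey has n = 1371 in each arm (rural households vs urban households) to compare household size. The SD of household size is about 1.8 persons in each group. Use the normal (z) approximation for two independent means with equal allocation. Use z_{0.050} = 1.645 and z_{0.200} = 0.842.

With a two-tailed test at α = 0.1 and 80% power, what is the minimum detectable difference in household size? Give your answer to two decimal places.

Minimum detectable difference ≈ 0.17 persons

δ = (z_{α/2} + z_β) · √((σ₁²+σ₂²)/n)
  = (1.645 + 0.842) · √(6.48/1371)
  = 2.487 · √0.00473
  = 2.487 · 0.0687
  = 0.1710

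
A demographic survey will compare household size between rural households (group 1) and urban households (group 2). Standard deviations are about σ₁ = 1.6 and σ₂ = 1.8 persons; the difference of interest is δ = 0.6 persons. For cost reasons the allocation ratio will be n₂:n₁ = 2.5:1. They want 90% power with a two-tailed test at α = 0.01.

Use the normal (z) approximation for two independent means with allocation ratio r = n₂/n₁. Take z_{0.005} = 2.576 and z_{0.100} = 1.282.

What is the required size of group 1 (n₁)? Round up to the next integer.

n₁ = 160

n₁ = (z_{α/2} + z_β)² · (σ₁² + σ₂²/r) / δ²
   = (2.576 + 1.282)² · (1.6² + 1.8²/2.5) / 0.6²
   = 14.8842 · (2.56 + 1.296) / 0.36
   = 14.8842 · 3.856 / 0.36
   = 159.43
Round up → n₁ = 160; n₂ = r·n₁ = 2.5 × 160 = 400.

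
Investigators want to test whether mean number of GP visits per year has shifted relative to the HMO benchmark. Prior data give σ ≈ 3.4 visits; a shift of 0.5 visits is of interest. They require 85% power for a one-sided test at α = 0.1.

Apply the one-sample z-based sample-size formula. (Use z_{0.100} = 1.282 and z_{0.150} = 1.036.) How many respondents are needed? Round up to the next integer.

n = (z_α + z_β)² · σ² / δ²
  = (1.282 + 1.036)² · 3.4² / 0.5²
  = 5.3731 · 11.56 / 0.25
  = 248.45
Round up → n = 249.

n = 249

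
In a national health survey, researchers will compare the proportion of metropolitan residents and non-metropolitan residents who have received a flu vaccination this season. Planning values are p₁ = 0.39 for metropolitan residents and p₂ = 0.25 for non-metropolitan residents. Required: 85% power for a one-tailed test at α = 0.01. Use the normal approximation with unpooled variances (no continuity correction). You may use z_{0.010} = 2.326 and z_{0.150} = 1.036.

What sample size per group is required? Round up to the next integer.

n = 246 per group

n = (z_α + z_β)² · [p₁(1−p₁) + p₂(1−p₂)] / (p₁ − p₂)²
  = (2.326 + 1.036)² · (0.39·0.61 + 0.25·0.75) / (0.14)²
  = (3.362)² · (0.2379 + 0.1875) / 0.0196
  = 11.3030 · 0.4254 / 0.0196
  = 245.32
Round up → n = 246 per group.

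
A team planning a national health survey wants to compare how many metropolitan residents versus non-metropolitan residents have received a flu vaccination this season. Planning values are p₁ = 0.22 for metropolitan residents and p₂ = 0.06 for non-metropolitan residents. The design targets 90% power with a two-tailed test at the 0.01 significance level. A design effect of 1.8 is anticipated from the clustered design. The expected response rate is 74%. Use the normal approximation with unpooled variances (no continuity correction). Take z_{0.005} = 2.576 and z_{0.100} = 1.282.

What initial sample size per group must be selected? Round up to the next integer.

n = (z_{α/2} + z_β)² · [p₁(1−p₁) + p₂(1−p₂)] / (p₁ − p₂)²
  = (2.576 + 1.282)² · (0.22·0.78 + 0.06·0.94) / (0.16)²
  = (3.858)² · (0.1716 + 0.0564) / 0.0256
  = 14.8842 · 0.2280 / 0.0256
  = 132.56
Design effect: 1.8 × 132.56 = 238.61.
Adjust for 74% response: 238.61 / 0.74 = 322.45.
Round up → n = 323 per group.

n = 323 per group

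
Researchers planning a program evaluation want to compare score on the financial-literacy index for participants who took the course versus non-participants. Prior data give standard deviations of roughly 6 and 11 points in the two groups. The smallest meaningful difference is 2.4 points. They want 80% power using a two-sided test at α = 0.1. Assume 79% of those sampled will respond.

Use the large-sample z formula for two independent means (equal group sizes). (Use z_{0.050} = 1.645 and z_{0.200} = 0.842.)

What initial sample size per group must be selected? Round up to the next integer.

n = 214 per group

n = (z_{α/2} + z_β)² · (σ₁² + σ₂²) / δ²
  = (1.645 + 0.842)² · (6² + 11² = 157) / 2.4²
  = 6.1852 · 157 / 5.76
  = 168.59
Adjust for 79% response: 168.59 / 0.79 = 213.40.
Round up → n = 214 per group.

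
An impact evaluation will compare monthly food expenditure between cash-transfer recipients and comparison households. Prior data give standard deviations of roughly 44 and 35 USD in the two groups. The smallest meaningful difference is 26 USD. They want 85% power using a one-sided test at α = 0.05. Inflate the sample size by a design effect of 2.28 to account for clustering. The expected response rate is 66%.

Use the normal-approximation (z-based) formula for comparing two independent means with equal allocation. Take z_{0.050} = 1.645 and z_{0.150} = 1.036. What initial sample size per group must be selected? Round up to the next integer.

n = (z_α + z_β)² · (σ₁² + σ₂²) / δ²
  = (1.645 + 1.036)² · (44² + 35² = 3161) / 26²
  = 7.1878 · 3161 / 676
  = 33.61
Design effect: 2.28 × 33.61 = 76.63.
Adjust for 66% response: 76.63 / 0.66 = 116.11.
Round up → n = 117 per group.

n = 117 per group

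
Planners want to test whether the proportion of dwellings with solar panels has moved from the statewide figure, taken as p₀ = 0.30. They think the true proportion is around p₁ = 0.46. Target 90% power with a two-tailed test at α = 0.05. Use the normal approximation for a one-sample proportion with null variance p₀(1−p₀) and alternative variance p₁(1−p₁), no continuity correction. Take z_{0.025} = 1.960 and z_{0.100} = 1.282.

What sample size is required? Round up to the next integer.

n = [z_{α/2}·√(p₀q₀) + z_β·√(p₁q₁)]² / (p₁ − p₀)²
  = [1.960·√(0.30·0.70) + 1.282·√(0.46·0.54)]² / (0.16)²
  = [1.960·0.4583 + 1.282·0.4984]² / 0.0256
  = [1.5371]² / 0.0256
  = 92.30
Round up → n = 93.

n = 93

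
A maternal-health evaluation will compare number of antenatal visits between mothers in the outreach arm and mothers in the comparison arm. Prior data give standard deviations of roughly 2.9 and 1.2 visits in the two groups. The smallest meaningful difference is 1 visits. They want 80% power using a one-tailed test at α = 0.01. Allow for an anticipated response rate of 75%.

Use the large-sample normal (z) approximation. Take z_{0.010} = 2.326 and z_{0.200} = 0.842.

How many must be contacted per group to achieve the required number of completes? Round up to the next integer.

n = 132 per group

n = (z_α + z_β)² · (σ₁² + σ₂²) / δ²
  = (2.326 + 0.842)² · (2.9² + 1.2² = 9.85) / 1²
  = 10.0362 · 9.85 / 1
  = 98.86
Adjust for 75% response: 98.86 / 0.75 = 131.81.
Round up → n = 132 per group.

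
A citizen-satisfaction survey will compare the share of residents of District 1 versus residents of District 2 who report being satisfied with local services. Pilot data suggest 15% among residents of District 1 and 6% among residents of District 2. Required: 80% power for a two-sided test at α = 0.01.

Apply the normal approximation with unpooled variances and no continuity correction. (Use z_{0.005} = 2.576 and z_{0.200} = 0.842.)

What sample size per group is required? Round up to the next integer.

n = (z_{α/2} + z_β)² · [p₁(1−p₁) + p₂(1−p₂)] / (p₁ − p₂)²
  = (2.576 + 0.842)² · (0.15·0.85 + 0.06·0.94) / (0.09)²
  = (3.418)² · (0.1275 + 0.0564) / 0.0081
  = 11.6827 · 0.1839 / 0.0081
  = 265.24
Round up → n = 266 per group.

n = 266 per group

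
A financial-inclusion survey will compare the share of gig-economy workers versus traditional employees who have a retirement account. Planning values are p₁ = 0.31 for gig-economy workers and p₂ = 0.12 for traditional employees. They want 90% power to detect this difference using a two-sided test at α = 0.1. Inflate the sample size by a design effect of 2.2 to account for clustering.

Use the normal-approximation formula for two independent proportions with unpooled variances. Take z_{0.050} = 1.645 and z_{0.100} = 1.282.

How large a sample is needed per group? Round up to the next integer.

n = (z_{α/2} + z_β)² · [p₁(1−p₁) + p₂(1−p₂)] / (p₁ − p₂)²
  = (1.645 + 1.282)² · (0.31·0.69 + 0.12·0.88) / (0.19)²
  = (2.927)² · (0.2139 + 0.1056) / 0.0361
  = 8.5673 · 0.3195 / 0.0361
  = 75.82
Design effect: 2.2 × 75.82 = 166.81.
Round up → n = 167 per group.

n = 167 per group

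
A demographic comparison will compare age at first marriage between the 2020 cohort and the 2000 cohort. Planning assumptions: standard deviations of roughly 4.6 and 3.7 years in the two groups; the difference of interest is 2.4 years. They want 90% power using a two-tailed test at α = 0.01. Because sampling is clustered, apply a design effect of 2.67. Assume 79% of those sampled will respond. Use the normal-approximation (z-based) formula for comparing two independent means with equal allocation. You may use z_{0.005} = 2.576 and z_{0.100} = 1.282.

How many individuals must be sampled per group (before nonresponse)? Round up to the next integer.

n = (z_{α/2} + z_β)² · (σ₁² + σ₂²) / δ²
  = (2.576 + 1.282)² · (4.6² + 3.7² = 34.85) / 2.4²
  = 14.8842 · 34.85 / 5.76
  = 90.05
Design effect: 2.67 × 90.05 = 240.45.
Adjust for 79% response: 240.45 / 0.79 = 304.36.
Round up → n = 305 per group.

n = 305 per group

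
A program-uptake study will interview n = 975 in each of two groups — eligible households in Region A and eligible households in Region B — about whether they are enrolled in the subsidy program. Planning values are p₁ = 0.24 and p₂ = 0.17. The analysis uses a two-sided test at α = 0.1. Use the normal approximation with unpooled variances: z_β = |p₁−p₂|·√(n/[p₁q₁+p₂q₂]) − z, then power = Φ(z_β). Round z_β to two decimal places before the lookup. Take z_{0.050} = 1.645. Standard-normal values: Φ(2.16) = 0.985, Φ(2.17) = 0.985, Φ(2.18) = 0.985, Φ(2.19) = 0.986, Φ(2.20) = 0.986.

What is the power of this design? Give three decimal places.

z_β = |p₁−p₂|·√(n/[p₁q₁+p₂q₂]) − z_{α/2}
    = 0.07 · √(975/0.3235) − 1.645
    = 0.07 · 54.8991 − 1.645
    = 3.8429 − 1.645 = 2.1979 → 2.20
Power = Φ(2.20) = 0.986.

Power ≈ 0.986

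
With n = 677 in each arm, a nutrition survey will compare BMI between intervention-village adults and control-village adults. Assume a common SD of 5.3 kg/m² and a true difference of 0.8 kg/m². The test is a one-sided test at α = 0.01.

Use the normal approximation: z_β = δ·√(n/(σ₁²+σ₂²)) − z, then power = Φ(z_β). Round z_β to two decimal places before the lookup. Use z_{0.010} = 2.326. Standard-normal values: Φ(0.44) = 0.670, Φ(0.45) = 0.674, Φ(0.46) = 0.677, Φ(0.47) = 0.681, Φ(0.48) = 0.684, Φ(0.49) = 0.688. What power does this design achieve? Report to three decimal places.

z_β = δ·√(n/(σ₁²+σ₂²)) − z_α
    = 0.8 · √(677/56.18) − 2.326
    = 0.8 · 3.47139 − 2.326
    = 2.7771 − 2.326 = 0.4511 → 0.45
Power = Φ(0.45) = 0.674.

Power ≈ 0.674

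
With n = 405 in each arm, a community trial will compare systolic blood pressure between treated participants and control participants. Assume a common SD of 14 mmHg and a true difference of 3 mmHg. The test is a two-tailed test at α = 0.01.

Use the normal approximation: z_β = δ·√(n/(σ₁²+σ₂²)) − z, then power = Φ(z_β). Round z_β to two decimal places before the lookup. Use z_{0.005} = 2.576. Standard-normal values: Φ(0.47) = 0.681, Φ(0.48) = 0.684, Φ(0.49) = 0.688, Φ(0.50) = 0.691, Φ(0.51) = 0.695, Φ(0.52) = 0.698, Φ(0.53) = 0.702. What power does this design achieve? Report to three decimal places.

Power ≈ 0.681

z_β = δ·√(n/(σ₁²+σ₂²)) − z_{α/2}
    = 3 · √(405/392) − 2.576
    = 3 · 1.01645 − 2.576
    = 3.0493 − 2.576 = 0.4733 → 0.47
Power = Φ(0.47) = 0.681.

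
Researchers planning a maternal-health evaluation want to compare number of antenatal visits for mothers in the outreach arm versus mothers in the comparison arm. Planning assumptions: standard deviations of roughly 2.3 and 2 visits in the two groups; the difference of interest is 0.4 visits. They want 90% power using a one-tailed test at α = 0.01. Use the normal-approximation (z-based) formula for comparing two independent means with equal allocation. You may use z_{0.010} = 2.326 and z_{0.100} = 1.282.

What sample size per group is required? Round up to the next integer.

n = (z_α + z_β)² · (σ₁² + σ₂²) / δ²
  = (2.326 + 1.282)² · (2.3² + 2² = 9.29) / 0.4²
  = 13.0177 · 9.29 / 0.16
  = 755.84
Round up → n = 756 per group.

n = 756 per group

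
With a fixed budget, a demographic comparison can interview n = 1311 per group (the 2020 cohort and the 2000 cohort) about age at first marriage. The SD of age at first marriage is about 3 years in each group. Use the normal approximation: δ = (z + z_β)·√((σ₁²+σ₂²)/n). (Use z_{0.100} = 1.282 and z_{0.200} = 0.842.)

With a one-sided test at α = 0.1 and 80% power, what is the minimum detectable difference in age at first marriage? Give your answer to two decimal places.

δ = (z_α + z_β) · √((σ₁²+σ₂²)/n)
  = (1.282 + 0.842) · √(18/1311)
  = 2.124 · √0.01373
  = 2.124 · 0.1172
  = 0.2489

Minimum detectable difference ≈ 0.25 years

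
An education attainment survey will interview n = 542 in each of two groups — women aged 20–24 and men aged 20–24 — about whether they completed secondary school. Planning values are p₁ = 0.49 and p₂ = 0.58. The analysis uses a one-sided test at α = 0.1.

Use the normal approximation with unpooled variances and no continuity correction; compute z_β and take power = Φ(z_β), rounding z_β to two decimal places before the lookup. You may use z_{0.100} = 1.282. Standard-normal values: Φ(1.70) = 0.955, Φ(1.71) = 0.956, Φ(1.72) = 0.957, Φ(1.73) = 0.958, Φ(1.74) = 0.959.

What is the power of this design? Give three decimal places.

z_β = |p₁−p₂|·√(n/[p₁q₁+p₂q₂]) − z_α
    = 0.09 · √(542/0.4935) − 1.282
    = 0.09 · 33.1403 − 1.282
    = 2.9826 − 1.282 = 1.7006 → 1.70
Power = Φ(1.70) = 0.955.

Power ≈ 0.955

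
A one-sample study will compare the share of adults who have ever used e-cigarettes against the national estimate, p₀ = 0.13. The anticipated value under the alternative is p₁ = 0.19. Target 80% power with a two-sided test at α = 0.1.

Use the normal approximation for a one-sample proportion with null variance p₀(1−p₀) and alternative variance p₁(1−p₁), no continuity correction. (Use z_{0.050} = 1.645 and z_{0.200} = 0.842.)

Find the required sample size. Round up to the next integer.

n = [z_{α/2}·√(p₀q₀) + z_β·√(p₁q₁)]² / (p₁ − p₀)²
  = [1.645·√(0.13·0.87) + 0.842·√(0.19·0.81)]² / (0.06)²
  = [1.645·0.3363 + 0.842·0.3923]² / 0.0036
  = [0.8835]² / 0.0036
  = 216.84
Round up → n = 217.

n = 217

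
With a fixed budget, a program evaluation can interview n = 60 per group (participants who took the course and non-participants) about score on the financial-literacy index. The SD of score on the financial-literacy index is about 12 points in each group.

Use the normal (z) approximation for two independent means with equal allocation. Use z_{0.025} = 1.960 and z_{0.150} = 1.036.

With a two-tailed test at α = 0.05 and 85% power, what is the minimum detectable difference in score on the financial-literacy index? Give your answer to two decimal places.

Minimum detectable difference ≈ 6.56 points

δ = (z_{α/2} + z_β) · √((σ₁²+σ₂²)/n)
  = (1.960 + 1.036) · √(288/60)
  = 2.996 · √4.8
  = 2.996 · 2.1909
  = 6.5639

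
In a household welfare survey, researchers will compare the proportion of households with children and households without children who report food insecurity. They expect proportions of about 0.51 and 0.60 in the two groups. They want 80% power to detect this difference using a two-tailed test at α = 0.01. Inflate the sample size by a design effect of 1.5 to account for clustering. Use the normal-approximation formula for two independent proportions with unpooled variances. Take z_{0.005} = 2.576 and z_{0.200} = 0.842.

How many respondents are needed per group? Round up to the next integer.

n = 1060 per group

n = (z_{α/2} + z_β)² · [p₁(1−p₁) + p₂(1−p₂)] / (p₁ − p₂)²
  = (2.576 + 0.842)² · (0.51·0.49 + 0.60·0.40) / (-0.09)²
  = (3.418)² · (0.2499 + 0.2400) / 0.0081
  = 11.6827 · 0.4899 / 0.0081
  = 706.59
Design effect: 1.5 × 706.59 = 1059.88.
Round up → n = 1060 per group.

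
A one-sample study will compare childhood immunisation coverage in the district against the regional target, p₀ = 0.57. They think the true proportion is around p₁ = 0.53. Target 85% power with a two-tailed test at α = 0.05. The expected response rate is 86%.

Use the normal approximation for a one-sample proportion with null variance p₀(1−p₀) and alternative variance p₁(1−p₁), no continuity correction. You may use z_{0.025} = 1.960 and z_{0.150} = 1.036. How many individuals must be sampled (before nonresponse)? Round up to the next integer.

n = 1608

n = [z_{α/2}·√(p₀q₀) + z_β·√(p₁q₁)]² / (p₁ − p₀)²
  = [1.960·√(0.57·0.43) + 1.036·√(0.53·0.47)]² / (-0.04)²
  = [1.960·0.4951 + 1.036·0.4991]² / 0.0016
  = [1.4874]² / 0.0016
  = 1382.75
Adjust for 86% response: 1382.75 / 0.86 = 1607.85.
Round up → n = 1608.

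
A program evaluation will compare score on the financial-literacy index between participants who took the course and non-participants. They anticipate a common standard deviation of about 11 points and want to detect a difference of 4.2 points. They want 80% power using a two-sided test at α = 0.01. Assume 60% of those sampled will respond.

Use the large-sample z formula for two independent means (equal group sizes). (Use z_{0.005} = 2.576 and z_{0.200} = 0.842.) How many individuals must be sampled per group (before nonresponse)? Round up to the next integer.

n = (z_{α/2} + z_β)² · (σ₁² + σ₂²) / δ²
  = (2.576 + 0.842)² · (2·11² = 242) / 4.2²
  = 11.6827 · 242 / 17.64
  = 160.27
Adjust for 60% response: 160.27 / 0.60 = 267.12.
Round up → n = 268 per group.

n = 268 per group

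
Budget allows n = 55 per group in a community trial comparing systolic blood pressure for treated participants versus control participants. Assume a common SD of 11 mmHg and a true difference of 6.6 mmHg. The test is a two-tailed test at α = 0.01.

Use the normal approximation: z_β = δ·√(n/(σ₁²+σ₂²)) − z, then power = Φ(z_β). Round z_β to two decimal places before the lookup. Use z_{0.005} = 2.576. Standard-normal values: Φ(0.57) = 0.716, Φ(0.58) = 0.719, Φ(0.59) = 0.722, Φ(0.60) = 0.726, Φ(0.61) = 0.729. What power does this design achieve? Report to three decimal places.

Power ≈ 0.716

z_β = δ·√(n/(σ₁²+σ₂²)) − z_{α/2}
    = 6.6 · √(55/242) − 2.576
    = 6.6 · 0.47673 − 2.576
    = 3.1464 − 2.576 = 0.5704 → 0.57
Power = Φ(0.57) = 0.716.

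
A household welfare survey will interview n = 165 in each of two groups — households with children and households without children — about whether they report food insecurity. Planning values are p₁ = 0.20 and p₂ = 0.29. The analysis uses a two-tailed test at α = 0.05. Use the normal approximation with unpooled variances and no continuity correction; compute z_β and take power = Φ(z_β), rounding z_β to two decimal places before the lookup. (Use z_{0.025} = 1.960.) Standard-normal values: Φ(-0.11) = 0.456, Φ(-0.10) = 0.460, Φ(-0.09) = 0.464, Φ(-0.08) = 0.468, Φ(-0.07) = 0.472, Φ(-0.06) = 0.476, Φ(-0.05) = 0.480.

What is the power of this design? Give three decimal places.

z_β = |p₁−p₂|·√(n/[p₁q₁+p₂q₂]) − z_{α/2}
    = 0.09 · √(165/0.3659) − 1.960
    = 0.09 · 21.2354 − 1.960
    = 1.9112 − 1.960 = -0.0488 → -0.05
Power = Φ(-0.05) = 0.480.

Power ≈ 0.480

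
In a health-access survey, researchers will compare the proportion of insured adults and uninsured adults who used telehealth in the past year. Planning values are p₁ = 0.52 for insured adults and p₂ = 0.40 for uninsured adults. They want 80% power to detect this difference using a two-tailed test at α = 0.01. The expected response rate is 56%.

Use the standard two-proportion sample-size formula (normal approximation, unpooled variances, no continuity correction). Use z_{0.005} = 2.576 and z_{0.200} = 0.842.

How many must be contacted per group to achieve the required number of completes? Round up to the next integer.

n = 710 per group

n = (z_{α/2} + z_β)² · [p₁(1−p₁) + p₂(1−p₂)] / (p₁ − p₂)²
  = (2.576 + 0.842)² · (0.52·0.48 + 0.40·0.60) / (0.12)²
  = (3.418)² · (0.2496 + 0.2400) / 0.0144
  = 11.6827 · 0.4896 / 0.0144
  = 397.21
Adjust for 56% response: 397.21 / 0.56 = 709.31.
Round up → n = 710 per group.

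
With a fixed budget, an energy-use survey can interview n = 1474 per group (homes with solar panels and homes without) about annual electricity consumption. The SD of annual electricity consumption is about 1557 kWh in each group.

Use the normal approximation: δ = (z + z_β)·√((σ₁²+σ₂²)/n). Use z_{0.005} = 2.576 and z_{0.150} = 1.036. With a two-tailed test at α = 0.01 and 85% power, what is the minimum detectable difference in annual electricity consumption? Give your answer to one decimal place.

Minimum detectable difference ≈ 207.2 kWh

δ = (z_{α/2} + z_β) · √((σ₁²+σ₂²)/n)
  = (2.576 + 1.036) · √(4848498/1474)
  = 3.612 · √3289.3
  = 3.612 · 57.3528
  = 207.1584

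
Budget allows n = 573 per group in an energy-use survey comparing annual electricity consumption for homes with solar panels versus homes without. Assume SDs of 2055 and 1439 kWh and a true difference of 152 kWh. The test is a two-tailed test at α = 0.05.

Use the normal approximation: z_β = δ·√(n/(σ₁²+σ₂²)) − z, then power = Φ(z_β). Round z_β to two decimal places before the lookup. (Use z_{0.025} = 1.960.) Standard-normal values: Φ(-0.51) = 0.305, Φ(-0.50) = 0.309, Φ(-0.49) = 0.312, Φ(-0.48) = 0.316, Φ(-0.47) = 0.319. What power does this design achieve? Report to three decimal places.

Power ≈ 0.305

z_β = δ·√(n/(σ₁²+σ₂²)) − z_{α/2}
    = 152 · √(573/6293746) − 1.960
    = 152 · 0.00954 − 1.960
    = 1.4503 − 1.960 = -0.5097 → -0.51
Power = Φ(-0.51) = 0.305.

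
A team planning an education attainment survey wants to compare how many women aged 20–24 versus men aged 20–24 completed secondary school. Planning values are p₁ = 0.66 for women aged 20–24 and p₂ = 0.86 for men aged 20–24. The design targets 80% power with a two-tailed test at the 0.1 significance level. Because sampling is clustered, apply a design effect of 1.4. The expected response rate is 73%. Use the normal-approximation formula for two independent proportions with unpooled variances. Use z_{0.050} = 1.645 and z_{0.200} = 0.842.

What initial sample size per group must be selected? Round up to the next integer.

n = 103 per group

n = (z_{α/2} + z_β)² · [p₁(1−p₁) + p₂(1−p₂)] / (p₁ − p₂)²
  = (1.645 + 0.842)² · (0.66·0.34 + 0.86·0.14) / (-0.20)²
  = (2.487)² · (0.2244 + 0.1204) / 0.0400
  = 6.1852 · 0.3448 / 0.0400
  = 53.32
Design effect: 1.4 × 53.32 = 74.64.
Adjust for 73% response: 74.64 / 0.73 = 102.25.
Round up → n = 103 per group.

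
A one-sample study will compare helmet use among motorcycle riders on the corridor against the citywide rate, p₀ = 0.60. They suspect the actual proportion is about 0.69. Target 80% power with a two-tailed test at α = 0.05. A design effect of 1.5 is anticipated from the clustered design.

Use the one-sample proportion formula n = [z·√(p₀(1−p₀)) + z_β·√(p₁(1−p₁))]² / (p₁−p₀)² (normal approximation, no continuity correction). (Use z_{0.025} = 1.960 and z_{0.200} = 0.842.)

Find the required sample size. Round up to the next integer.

n = [z_{α/2}·√(p₀q₀) + z_β·√(p₁q₁)]² / (p₁ − p₀)²
  = [1.960·√(0.60·0.40) + 0.842·√(0.69·0.31)]² / (0.09)²
  = [1.960·0.4899 + 0.842·0.4625]² / 0.0081
  = [1.3496]² / 0.0081
  = 224.87
Design effect: 1.5 × 224.87 = 337.31.
Round up → n = 338.

n = 338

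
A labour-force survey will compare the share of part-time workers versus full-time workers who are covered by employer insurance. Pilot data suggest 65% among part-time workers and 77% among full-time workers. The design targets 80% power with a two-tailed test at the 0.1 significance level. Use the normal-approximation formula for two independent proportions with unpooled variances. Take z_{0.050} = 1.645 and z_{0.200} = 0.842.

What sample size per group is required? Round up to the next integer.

n = (z_{α/2} + z_β)² · [p₁(1−p₁) + p₂(1−p₂)] / (p₁ − p₂)²
  = (1.645 + 0.842)² · (0.65·0.35 + 0.77·0.23) / (-0.12)²
  = (2.487)² · (0.2275 + 0.1771) / 0.0144
  = 6.1852 · 0.4046 / 0.0144
  = 173.79
Round up → n = 174 per group.

n = 174 per group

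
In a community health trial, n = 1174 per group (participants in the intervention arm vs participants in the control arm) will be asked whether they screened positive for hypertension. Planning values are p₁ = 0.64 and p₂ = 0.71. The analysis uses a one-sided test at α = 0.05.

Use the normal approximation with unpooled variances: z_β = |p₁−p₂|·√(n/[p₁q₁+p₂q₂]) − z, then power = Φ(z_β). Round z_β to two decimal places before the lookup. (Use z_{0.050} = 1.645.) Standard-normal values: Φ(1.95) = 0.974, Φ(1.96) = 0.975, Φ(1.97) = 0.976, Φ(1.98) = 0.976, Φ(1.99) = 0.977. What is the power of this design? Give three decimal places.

z_β = |p₁−p₂|·√(n/[p₁q₁+p₂q₂]) − z_α
    = 0.07 · √(1174/0.4363) − 1.645
    = 0.07 · 51.8730 − 1.645
    = 3.6311 − 1.645 = 1.9861 → 1.99
Power = Φ(1.99) = 0.977.

Power ≈ 0.977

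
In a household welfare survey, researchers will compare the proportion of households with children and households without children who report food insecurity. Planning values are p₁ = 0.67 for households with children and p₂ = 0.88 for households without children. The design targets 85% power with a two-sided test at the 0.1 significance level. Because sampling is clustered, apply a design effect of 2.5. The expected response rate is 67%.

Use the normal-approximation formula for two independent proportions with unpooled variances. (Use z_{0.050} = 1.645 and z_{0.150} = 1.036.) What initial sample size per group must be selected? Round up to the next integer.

n = 199 per group

n = (z_{α/2} + z_β)² · [p₁(1−p₁) + p₂(1−p₂)] / (p₁ − p₂)²
  = (1.645 + 1.036)² · (0.67·0.33 + 0.88·0.12) / (-0.21)²
  = (2.681)² · (0.2211 + 0.1056) / 0.0441
  = 7.1878 · 0.3267 / 0.0441
  = 53.25
Design effect: 2.5 × 53.25 = 133.12.
Adjust for 67% response: 133.12 / 0.67 = 198.69.
Round up → n = 199 per group.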